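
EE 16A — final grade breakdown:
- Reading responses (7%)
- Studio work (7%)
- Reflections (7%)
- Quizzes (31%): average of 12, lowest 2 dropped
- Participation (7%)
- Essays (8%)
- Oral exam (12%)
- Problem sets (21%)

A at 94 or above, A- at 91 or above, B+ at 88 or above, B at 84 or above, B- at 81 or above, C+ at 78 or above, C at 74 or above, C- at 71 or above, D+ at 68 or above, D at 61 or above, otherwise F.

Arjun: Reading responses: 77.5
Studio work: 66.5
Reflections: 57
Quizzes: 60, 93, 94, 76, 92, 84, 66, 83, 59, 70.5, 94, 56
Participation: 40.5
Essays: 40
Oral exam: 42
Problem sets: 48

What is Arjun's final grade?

Quizzes: drop 56, 59 → average of remaining 10 = 812.5/10 = 81.25
Weighted total:
  Reading responses 77.5 × 0.07 = 5.425
  Studio work 66.5 × 0.07 = 4.655
  Reflections 57 × 0.07 = 3.99
  Quizzes 81.25 × 0.31 = 25.1875
  Participation 40.5 × 0.07 = 2.835
  Essays 40 × 0.08 = 3.2
  Oral exam 42 × 0.12 = 5.04
  Problem sets 48 × 0.21 = 10.08
Sum = 60.4125
60.4125 < 61 → F

F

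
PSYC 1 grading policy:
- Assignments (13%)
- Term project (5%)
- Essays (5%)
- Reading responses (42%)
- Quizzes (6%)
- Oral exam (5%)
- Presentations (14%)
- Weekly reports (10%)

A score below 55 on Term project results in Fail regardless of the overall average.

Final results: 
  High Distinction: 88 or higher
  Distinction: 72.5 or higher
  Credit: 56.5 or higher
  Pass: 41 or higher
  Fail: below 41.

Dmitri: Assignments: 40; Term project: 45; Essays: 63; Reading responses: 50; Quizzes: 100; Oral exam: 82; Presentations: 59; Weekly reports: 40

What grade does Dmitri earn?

Term project score 45 < 55: minimum not met.
Weighted total:
  Assignments 40 × 0.13 = 5.2
  Term project 45 × 0.05 = 2.25
  Essays 63 × 0.05 = 3.15
  Reading responses 50 × 0.42 = 21
  Quizzes 100 × 0.06 = 6
  Oral exam 82 × 0.05 = 4.1
  Presentations 59 × 0.14 = 8.26
  Weekly reports 40 × 0.1 = 4
Sum = 53.96
Because the Term project minimum was not met, the result is Fail.

Fail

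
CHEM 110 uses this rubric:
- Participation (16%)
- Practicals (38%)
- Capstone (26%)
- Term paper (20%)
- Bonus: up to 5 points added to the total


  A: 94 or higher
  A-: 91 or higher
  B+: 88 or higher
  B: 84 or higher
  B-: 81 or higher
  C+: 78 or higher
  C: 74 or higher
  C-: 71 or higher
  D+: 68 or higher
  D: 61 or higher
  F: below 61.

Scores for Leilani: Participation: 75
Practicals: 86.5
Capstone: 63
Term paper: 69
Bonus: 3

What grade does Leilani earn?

Weighted total:
  Participation 75 × 0.16 = 12
  Practicals 86.5 × 0.38 = 32.87
  Capstone 63 × 0.26 = 16.38
  Term paper 69 × 0.2 = 13.8
Sum = 75.05
Bonus: 75.05 + 3 = 78.05
78.05 is ≥ 78 and < 81 → C+

C+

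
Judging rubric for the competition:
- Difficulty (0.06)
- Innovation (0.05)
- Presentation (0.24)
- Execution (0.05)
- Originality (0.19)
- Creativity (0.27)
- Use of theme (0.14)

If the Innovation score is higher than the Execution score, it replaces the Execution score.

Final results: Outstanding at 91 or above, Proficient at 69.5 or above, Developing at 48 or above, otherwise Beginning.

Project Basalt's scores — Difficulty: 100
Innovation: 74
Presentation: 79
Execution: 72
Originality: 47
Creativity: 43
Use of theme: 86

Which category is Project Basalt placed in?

Innovation (74) > Execution (72), so Execution counts as 74.
Weighted total:
  Difficulty 100 × 0.06 = 6
  Innovation 74 × 0.05 = 3.7
  Presentation 79 × 0.24 = 18.96
  Execution 74 × 0.05 = 3.7
  Originality 47 × 0.19 = 8.93
  Creativity 43 × 0.27 = 11.61
  Use of theme 86 × 0.14 = 12.04
Sum = 64.94
64.94 is ≥ 48 and < 69.5 → Developing

Developing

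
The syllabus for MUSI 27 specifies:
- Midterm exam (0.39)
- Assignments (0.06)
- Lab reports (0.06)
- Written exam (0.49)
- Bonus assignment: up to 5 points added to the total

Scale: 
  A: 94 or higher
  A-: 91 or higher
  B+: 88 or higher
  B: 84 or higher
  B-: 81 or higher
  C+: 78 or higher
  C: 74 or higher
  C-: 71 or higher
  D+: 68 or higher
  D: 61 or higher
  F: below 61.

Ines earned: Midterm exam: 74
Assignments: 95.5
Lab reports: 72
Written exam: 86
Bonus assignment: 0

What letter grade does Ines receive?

Weighted total:
  Midterm exam 74 × 0.39 = 28.86
  Assignments 95.5 × 0.06 = 5.73
  Lab reports 72 × 0.06 = 4.32
  Written exam 86 × 0.49 = 42.14
Sum = 81.05
Bonus assignment: 81.05 + 0 = 81.05
81.05 is ≥ 81 and < 84 → B-

B-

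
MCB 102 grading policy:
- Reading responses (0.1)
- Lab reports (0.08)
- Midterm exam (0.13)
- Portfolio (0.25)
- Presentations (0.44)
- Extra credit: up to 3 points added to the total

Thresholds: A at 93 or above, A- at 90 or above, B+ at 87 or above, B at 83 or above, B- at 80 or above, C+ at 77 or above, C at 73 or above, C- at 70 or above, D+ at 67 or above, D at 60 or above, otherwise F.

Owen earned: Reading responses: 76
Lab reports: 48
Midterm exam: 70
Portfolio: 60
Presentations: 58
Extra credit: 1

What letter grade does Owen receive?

Weighted total:
  Reading responses 76 × 0.1 = 7.6
  Lab reports 48 × 0.08 = 3.84
  Midterm exam 70 × 0.13 = 9.1
  Portfolio 60 × 0.25 = 15
  Presentations 58 × 0.44 = 25.52
Sum = 61.06
Extra credit: 61.06 + 1 = 62.06
62.06 is ≥ 60 and < 67 → D

D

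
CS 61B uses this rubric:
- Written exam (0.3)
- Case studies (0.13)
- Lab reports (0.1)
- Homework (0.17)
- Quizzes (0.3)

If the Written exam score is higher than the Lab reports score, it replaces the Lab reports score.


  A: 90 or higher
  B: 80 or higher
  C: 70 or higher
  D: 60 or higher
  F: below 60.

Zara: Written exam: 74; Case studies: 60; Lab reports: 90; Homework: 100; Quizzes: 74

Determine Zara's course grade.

C

Written exam (74) ≤ Lab reports (90), so Lab reports stays at 90.
Weighted total:
  Written exam 74 × 0.3 = 22.2
  Case studies 60 × 0.13 = 7.8
  Lab reports 90 × 0.1 = 9
  Homework 100 × 0.17 = 17
  Quizzes 74 × 0.3 = 22.2
Sum = 78.2
78.2 is ≥ 70 and < 80 → C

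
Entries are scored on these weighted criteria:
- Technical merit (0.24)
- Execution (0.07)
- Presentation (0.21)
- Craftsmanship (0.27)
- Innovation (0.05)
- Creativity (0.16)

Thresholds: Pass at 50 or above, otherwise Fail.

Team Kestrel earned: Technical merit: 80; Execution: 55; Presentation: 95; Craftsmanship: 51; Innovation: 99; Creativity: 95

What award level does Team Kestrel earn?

Pass

Weighted total:
  Technical merit 80 × 0.24 = 19.2
  Execution 55 × 0.07 = 3.85
  Presentation 95 × 0.21 = 19.95
  Craftsmanship 51 × 0.27 = 13.77
  Innovation 99 × 0.05 = 4.95
  Creativity 95 × 0.16 = 15.2
Sum = 76.92
76.92 ≥ 50 → Pass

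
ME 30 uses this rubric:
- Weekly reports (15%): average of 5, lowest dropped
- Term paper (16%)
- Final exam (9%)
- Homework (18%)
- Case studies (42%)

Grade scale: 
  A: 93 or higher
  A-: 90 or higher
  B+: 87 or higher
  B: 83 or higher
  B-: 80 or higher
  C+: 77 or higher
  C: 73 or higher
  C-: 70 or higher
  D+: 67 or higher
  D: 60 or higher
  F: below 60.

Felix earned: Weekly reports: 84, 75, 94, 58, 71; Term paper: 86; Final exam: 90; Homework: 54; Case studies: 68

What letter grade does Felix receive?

Weekly reports: drop 58 → average of remaining 4 = 324/4 = 81
Weighted total:
  Weekly reports 81 × 0.15 = 12.15
  Term paper 86 × 0.16 = 13.76
  Final exam 90 × 0.09 = 8.1
  Homework 54 × 0.18 = 9.72
  Case studies 68 × 0.42 = 28.56
Sum = 72.29
72.29 is ≥ 70 and < 73 → C-

C-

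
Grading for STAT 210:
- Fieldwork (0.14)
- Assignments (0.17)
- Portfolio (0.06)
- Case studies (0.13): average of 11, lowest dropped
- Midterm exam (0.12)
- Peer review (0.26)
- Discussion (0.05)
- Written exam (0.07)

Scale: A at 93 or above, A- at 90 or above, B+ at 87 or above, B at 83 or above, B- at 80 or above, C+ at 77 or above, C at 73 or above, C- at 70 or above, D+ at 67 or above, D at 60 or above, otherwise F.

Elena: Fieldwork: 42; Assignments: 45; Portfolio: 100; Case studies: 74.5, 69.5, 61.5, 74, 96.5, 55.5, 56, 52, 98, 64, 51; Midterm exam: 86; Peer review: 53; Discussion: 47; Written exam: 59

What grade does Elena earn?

F

Case studies: drop 51 → average of remaining 10 = 701.5/10 = 70.15
Weighted total:
  Fieldwork 42 × 0.14 = 5.88
  Assignments 45 × 0.17 = 7.65
  Portfolio 100 × 0.06 = 6
  Case studies 70.15 × 0.13 = 9.1195
  Midterm exam 86 × 0.12 = 10.32
  Peer review 53 × 0.26 = 13.78
  Discussion 47 × 0.05 = 2.35
  Written exam 59 × 0.07 = 4.13
Sum = 59.2295
59.2295 < 60 → F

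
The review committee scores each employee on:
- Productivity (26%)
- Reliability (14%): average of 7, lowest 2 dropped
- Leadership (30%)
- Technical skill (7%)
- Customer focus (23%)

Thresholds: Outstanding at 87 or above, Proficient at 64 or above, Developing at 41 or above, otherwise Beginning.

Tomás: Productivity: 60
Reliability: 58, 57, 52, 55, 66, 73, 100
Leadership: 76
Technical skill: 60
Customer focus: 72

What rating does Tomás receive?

Proficient

Reliability: drop 52, 55 → average of remaining 5 = 354/5 = 70.8
Weighted total:
  Productivity 60 × 0.26 = 15.6
  Reliability 70.8 × 0.14 = 9.912
  Leadership 76 × 0.3 = 22.8
  Technical skill 60 × 0.07 = 4.2
  Customer focus 72 × 0.23 = 16.56
Sum = 69.072
69.072 is ≥ 64 and < 87 → Proficient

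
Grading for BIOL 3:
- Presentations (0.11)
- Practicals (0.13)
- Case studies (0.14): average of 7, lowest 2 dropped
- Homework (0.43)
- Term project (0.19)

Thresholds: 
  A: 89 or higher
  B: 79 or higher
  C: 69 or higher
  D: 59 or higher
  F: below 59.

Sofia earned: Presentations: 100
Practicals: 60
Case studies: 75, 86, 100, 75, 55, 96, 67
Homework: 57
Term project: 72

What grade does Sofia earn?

C

Case studies: drop 55, 67 → average of remaining 5 = 432/5 = 86.4
Weighted total:
  Presentations 100 × 0.11 = 11
  Practicals 60 × 0.13 = 7.8
  Case studies 86.4 × 0.14 = 12.096
  Homework 57 × 0.43 = 24.51
  Term project 72 × 0.19 = 13.68
Sum = 69.086
69.086 is ≥ 69 and < 79 → C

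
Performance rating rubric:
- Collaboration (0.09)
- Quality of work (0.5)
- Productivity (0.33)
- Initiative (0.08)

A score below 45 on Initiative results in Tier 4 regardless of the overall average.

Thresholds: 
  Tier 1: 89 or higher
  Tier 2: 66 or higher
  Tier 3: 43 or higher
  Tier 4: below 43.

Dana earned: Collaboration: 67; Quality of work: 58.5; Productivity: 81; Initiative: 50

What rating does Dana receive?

Tier 2

Initiative score 50 ≥ 45: minimum met.
Weighted total:
  Collaboration 67 × 0.09 = 6.03
  Quality of work 58.5 × 0.5 = 29.25
  Productivity 81 × 0.33 = 26.73
  Initiative 50 × 0.08 = 4
Sum = 66.01
66.01 is ≥ 66 and < 89 → Tier 2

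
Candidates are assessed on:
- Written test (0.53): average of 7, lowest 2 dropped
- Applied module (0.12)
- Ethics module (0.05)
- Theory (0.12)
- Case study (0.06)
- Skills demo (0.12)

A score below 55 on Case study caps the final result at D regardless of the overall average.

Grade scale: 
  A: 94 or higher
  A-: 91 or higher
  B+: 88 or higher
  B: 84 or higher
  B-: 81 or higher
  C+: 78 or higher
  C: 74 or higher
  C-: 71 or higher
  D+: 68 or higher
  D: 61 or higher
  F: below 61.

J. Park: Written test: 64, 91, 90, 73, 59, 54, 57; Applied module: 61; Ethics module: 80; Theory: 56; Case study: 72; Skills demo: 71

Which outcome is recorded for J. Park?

Written test: drop 54, 57 → average of remaining 5 = 377/5 = 75.4
Case study score 72 ≥ 55: minimum met.
Weighted total:
  Written test 75.4 × 0.53 = 39.962
  Applied module 61 × 0.12 = 7.32
  Ethics module 80 × 0.05 = 4
  Theory 56 × 0.12 = 6.72
  Case study 72 × 0.06 = 4.32
  Skills demo 71 × 0.12 = 8.52
Sum = 70.842
70.842 is ≥ 68 and < 71 → D+

D+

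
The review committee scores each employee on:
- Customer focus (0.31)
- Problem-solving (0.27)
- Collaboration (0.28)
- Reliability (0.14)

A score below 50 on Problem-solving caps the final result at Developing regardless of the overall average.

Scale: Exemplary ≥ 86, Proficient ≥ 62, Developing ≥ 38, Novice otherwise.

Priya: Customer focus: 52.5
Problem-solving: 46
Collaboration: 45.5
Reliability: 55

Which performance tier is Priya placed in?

Problem-solving score 46 < 50: minimum not met.
Weighted total:
  Customer focus 52.5 × 0.31 = 16.275
  Problem-solving 46 × 0.27 = 12.42
  Collaboration 45.5 × 0.28 = 12.74
  Reliability 55 × 0.14 = 7.7
Sum = 49.135
49.135 would be Developing; cap at Developing applies → Developing.

Developing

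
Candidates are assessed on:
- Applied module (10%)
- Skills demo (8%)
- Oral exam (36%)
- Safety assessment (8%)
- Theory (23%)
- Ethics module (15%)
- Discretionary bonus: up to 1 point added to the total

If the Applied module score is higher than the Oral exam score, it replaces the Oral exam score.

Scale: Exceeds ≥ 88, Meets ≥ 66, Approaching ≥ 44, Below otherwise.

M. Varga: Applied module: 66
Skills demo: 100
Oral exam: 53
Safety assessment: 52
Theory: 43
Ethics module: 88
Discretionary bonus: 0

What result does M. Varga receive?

Approaching

Applied module (66) > Oral exam (53), so Oral exam counts as 66.
Weighted total:
  Applied module 66 × 0.1 = 6.6
  Skills demo 100 × 0.08 = 8
  Oral exam 66 × 0.36 = 23.76
  Safety assessment 52 × 0.08 = 4.16
  Theory 43 × 0.23 = 9.89
  Ethics module 88 × 0.15 = 13.2
Sum = 65.61
Discretionary bonus: 65.61 + 0 = 65.61
65.61 is ≥ 44 and < 66 → Approaching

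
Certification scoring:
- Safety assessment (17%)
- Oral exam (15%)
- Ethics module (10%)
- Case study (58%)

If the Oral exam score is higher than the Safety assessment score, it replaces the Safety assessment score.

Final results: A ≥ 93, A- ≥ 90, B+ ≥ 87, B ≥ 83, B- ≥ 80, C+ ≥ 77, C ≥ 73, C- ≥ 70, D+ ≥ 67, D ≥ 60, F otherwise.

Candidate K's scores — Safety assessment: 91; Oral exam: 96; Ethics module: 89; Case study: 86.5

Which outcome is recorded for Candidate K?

Oral exam (96) > Safety assessment (91), so Safety assessment counts as 96.
Weighted total:
  Safety assessment 96 × 0.17 = 16.32
  Oral exam 96 × 0.15 = 14.4
  Ethics module 89 × 0.1 = 8.9
  Case study 86.5 × 0.58 = 50.17
Sum = 89.79
89.79 is ≥ 87 and < 90 → B+

B+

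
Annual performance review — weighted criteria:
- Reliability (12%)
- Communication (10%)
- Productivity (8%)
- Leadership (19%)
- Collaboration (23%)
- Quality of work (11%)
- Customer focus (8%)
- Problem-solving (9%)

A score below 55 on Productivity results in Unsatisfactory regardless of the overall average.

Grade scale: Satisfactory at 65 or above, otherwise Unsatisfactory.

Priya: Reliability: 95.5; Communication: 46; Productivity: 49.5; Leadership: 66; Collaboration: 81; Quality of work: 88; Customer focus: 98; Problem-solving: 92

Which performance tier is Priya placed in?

Productivity score 49.5 < 55: minimum not met.
Weighted total:
  Reliability 95.5 × 0.12 = 11.46
  Communication 46 × 0.1 = 4.6
  Productivity 49.5 × 0.08 = 3.96
  Leadership 66 × 0.19 = 12.54
  Collaboration 81 × 0.23 = 18.63
  Quality of work 88 × 0.11 = 9.68
  Customer focus 98 × 0.08 = 7.84
  Problem-solving 92 × 0.09 = 8.28
Sum = 76.99
Because the Productivity minimum was not met, the result is Unsatisfactory.

Unsatisfactory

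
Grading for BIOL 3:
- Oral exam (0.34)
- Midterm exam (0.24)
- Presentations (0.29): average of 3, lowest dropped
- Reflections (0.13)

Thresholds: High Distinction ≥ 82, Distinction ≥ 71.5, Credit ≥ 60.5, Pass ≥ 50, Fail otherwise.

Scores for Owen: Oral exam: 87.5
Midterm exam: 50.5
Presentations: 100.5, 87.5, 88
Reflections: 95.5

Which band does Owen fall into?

Presentations: drop 87.5 → average of remaining 2 = 188.5/2 = 94.25
Weighted total:
  Oral exam 87.5 × 0.34 = 29.75
  Midterm exam 50.5 × 0.24 = 12.12
  Presentations 94.25 × 0.29 = 27.3325
  Reflections 95.5 × 0.13 = 12.415
Sum = 81.6175
81.6175 is ≥ 71.5 and < 82 → Distinction

Distinction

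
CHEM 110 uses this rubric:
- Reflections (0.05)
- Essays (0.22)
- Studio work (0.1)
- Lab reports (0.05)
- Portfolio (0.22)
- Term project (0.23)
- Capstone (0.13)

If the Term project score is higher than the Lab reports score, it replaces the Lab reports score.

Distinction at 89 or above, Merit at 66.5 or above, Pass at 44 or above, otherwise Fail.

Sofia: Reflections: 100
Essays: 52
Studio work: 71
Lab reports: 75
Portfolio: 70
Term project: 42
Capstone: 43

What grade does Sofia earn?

Pass

Term project (42) ≤ Lab reports (75), so Lab reports stays at 75.
Weighted total:
  Reflections 100 × 0.05 = 5
  Essays 52 × 0.22 = 11.44
  Studio work 71 × 0.1 = 7.1
  Lab reports 75 × 0.05 = 3.75
  Portfolio 70 × 0.22 = 15.4
  Term project 42 × 0.23 = 9.66
  Capstone 43 × 0.13 = 5.59
Sum = 57.94
57.94 is ≥ 44 and < 66.5 → Pass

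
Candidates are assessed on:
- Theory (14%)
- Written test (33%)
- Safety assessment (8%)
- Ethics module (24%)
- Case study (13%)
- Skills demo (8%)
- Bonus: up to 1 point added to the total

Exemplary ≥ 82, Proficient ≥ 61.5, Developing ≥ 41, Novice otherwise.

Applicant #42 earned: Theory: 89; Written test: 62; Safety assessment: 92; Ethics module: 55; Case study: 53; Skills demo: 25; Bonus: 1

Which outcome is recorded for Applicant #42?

Weighted total:
  Theory 89 × 0.14 = 12.46
  Written test 62 × 0.33 = 20.46
  Safety assessment 92 × 0.08 = 7.36
  Ethics module 55 × 0.24 = 13.2
  Case study 53 × 0.13 = 6.89
  Skills demo 25 × 0.08 = 2
Sum = 62.37
Bonus: 62.37 + 1 = 63.37
63.37 is ≥ 61.5 and < 82 → Proficient

Proficient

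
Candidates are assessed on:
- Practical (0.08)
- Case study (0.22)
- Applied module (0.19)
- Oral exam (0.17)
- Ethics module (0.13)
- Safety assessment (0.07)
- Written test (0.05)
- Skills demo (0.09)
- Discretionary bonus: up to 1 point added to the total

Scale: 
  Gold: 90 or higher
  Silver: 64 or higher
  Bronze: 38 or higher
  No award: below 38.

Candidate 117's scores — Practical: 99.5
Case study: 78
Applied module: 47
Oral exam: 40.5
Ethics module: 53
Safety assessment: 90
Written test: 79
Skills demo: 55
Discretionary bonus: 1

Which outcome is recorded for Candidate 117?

Weighted total:
  Practical 99.5 × 0.08 = 7.96
  Case study 78 × 0.22 = 17.16
  Applied module 47 × 0.19 = 8.93
  Oral exam 40.5 × 0.17 = 6.885
  Ethics module 53 × 0.13 = 6.89
  Safety assessment 90 × 0.07 = 6.3
  Written test 79 × 0.05 = 3.95
  Skills demo 55 × 0.09 = 4.95
Sum = 63.025
Discretionary bonus: 63.025 + 1 = 64.025
64.025 is ≥ 64 and < 90 → Silver

Silver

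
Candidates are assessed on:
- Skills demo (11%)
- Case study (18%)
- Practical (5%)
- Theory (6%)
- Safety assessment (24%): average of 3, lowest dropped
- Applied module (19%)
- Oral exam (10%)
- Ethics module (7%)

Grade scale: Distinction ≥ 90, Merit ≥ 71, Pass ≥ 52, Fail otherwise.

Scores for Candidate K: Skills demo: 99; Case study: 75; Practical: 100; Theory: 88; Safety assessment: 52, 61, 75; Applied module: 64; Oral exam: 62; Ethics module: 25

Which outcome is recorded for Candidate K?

Safety assessment: drop 52 → average of remaining 2 = 136/2 = 68
Weighted total:
  Skills demo 99 × 0.11 = 10.89
  Case study 75 × 0.18 = 13.5
  Practical 100 × 0.05 = 5
  Theory 88 × 0.06 = 5.28
  Safety assessment 68 × 0.24 = 16.32
  Applied module 64 × 0.19 = 12.16
  Oral exam 62 × 0.1 = 6.2
  Ethics module 25 × 0.07 = 1.75
Sum = 71.1
71.1 is ≥ 71 and < 90 → Merit

Merit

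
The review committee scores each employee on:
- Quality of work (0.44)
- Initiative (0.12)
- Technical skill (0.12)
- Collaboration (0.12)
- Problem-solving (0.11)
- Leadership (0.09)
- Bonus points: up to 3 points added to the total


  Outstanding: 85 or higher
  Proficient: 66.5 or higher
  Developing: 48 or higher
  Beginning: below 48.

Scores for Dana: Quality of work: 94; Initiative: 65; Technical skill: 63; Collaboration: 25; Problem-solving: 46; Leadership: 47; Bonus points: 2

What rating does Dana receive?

Proficient

Weighted total:
  Quality of work 94 × 0.44 = 41.36
  Initiative 65 × 0.12 = 7.8
  Technical skill 63 × 0.12 = 7.56
  Collaboration 25 × 0.12 = 3
  Problem-solving 46 × 0.11 = 5.06
  Leadership 47 × 0.09 = 4.23
Sum = 69.01
Bonus points: 69.01 + 2 = 71.01
71.01 is ≥ 66.5 and < 85 → Proficient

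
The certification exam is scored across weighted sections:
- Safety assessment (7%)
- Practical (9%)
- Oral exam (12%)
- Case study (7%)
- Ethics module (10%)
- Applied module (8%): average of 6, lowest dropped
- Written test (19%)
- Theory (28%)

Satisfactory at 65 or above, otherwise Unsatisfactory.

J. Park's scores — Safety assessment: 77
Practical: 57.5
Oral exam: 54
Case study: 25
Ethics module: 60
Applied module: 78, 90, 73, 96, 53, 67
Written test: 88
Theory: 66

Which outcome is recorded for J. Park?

Applied module: drop 53 → average of remaining 5 = 404/5 = 80.8
Weighted total:
  Safety assessment 77 × 0.07 = 5.39
  Practical 57.5 × 0.09 = 5.175
  Oral exam 54 × 0.12 = 6.48
  Case study 25 × 0.07 = 1.75
  Ethics module 60 × 0.1 = 6
  Applied module 80.8 × 0.08 = 6.464
  Written test 88 × 0.19 = 16.72
  Theory 66 × 0.28 = 18.48
Sum = 66.459
66.459 ≥ 65 → Satisfactory

Satisfactory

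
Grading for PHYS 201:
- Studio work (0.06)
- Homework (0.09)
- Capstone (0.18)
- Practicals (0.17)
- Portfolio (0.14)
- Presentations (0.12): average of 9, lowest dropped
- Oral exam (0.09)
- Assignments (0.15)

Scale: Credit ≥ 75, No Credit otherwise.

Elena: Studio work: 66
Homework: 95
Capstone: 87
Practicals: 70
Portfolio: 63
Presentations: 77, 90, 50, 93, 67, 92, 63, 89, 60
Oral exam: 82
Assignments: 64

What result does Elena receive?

Credit

Presentations: drop 50 → average of remaining 8 = 631/8 = 78.875
Weighted total:
  Studio work 66 × 0.06 = 3.96
  Homework 95 × 0.09 = 8.55
  Capstone 87 × 0.18 = 15.66
  Practicals 70 × 0.17 = 11.9
  Portfolio 63 × 0.14 = 8.82
  Presentations 78.875 × 0.12 = 9.465
  Oral exam 82 × 0.09 = 7.38
  Assignments 64 × 0.15 = 9.6
Sum = 75.335
75.335 ≥ 75 → Credit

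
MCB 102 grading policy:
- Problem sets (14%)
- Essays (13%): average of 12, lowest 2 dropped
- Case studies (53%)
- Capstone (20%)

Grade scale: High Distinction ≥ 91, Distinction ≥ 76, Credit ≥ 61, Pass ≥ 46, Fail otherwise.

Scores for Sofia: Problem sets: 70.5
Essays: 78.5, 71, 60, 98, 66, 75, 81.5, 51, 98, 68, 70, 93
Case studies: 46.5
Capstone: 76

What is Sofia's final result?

Essays: drop 51, 60 → average of remaining 10 = 799/10 = 79.9
Weighted total:
  Problem sets 70.5 × 0.14 = 9.87
  Essays 79.9 × 0.13 = 10.387
  Case studies 46.5 × 0.53 = 24.645
  Capstone 76 × 0.2 = 15.2
Sum = 60.102
60.102 is ≥ 46 and < 61 → Pass

Pass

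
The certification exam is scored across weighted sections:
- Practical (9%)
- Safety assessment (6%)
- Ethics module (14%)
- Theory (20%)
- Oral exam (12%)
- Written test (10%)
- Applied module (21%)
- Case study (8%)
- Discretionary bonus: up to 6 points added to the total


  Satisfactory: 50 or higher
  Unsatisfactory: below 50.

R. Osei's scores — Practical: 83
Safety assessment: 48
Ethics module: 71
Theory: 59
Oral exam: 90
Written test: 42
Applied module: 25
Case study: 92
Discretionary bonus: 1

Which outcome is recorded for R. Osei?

Weighted total:
  Practical 83 × 0.09 = 7.47
  Safety assessment 48 × 0.06 = 2.88
  Ethics module 71 × 0.14 = 9.94
  Theory 59 × 0.2 = 11.8
  Oral exam 90 × 0.12 = 10.8
  Written test 42 × 0.1 = 4.2
  Applied module 25 × 0.21 = 5.25
  Case study 92 × 0.08 = 7.36
Sum = 59.7
Discretionary bonus: 59.7 + 1 = 60.7
60.7 ≥ 50 → Satisfactory

Satisfactory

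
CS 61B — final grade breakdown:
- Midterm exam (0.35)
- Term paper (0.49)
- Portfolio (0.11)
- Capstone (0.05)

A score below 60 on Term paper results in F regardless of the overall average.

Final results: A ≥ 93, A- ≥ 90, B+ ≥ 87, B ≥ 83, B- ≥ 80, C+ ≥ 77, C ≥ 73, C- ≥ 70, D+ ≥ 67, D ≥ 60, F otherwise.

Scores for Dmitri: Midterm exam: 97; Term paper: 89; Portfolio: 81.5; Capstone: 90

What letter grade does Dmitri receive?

Term paper score 89 ≥ 60: minimum met.
Weighted total:
  Midterm exam 97 × 0.35 = 33.95
  Term paper 89 × 0.49 = 43.61
  Portfolio 81.5 × 0.11 = 8.965
  Capstone 90 × 0.05 = 4.5
Sum = 91.025
91.025 is ≥ 90 and < 93 → A-

A-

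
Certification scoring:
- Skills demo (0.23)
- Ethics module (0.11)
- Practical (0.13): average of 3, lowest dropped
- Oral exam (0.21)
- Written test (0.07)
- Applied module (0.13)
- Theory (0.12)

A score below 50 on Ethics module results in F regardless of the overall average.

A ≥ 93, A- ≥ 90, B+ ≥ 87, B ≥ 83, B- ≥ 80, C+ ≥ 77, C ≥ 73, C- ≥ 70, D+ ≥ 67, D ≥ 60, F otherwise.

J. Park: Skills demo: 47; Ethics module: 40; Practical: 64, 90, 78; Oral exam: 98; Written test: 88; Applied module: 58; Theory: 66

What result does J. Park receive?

Practical: drop 64 → average of remaining 2 = 168/2 = 84
Ethics module score 40 < 50: minimum not met.
Weighted total:
  Skills demo 47 × 0.23 = 10.81
  Ethics module 40 × 0.11 = 4.4
  Practical 84 × 0.13 = 10.92
  Oral exam 98 × 0.21 = 20.58
  Written test 88 × 0.07 = 6.16
  Applied module 58 × 0.13 = 7.54
  Theory 66 × 0.12 = 7.92
Sum = 68.33
Because the Ethics module minimum was not met, the result is F.

F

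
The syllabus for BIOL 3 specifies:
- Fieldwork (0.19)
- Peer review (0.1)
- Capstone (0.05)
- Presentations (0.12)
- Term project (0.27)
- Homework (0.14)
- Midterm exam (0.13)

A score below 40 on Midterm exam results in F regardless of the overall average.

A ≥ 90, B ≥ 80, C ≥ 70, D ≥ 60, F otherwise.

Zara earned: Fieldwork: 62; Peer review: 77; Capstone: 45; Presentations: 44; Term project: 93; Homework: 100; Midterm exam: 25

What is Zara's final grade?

Midterm exam score 25 < 40: minimum not met.
Weighted total:
  Fieldwork 62 × 0.19 = 11.78
  Peer review 77 × 0.1 = 7.7
  Capstone 45 × 0.05 = 2.25
  Presentations 44 × 0.12 = 5.28
  Term project 93 × 0.27 = 25.11
  Homework 100 × 0.14 = 14
  Midterm exam 25 × 0.13 = 3.25
Sum = 69.37
Because the Midterm exam minimum was not met, the result is F.

F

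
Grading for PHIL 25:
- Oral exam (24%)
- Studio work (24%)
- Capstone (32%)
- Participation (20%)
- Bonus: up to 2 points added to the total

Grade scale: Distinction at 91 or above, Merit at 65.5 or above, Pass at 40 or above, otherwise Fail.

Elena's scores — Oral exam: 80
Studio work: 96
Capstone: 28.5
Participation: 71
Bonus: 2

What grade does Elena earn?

Merit

Weighted total:
  Oral exam 80 × 0.24 = 19.2
  Studio work 96 × 0.24 = 23.04
  Capstone 28.5 × 0.32 = 9.12
  Participation 71 × 0.2 = 14.2
Sum = 65.56
Bonus: 65.56 + 2 = 67.56
67.56 is ≥ 65.5 and < 91 → Merit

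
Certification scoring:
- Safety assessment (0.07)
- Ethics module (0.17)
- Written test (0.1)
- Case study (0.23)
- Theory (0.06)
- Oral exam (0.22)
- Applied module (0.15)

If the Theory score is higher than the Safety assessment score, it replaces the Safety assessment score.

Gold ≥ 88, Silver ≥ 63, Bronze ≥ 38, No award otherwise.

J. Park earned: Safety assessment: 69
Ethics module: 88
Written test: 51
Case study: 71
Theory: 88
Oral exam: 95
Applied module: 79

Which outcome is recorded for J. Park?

Silver

Theory (88) > Safety assessment (69), so Safety assessment counts as 88.
Weighted total:
  Safety assessment 88 × 0.07 = 6.16
  Ethics module 88 × 0.17 = 14.96
  Written test 51 × 0.1 = 5.1
  Case study 71 × 0.23 = 16.33
  Theory 88 × 0.06 = 5.28
  Oral exam 95 × 0.22 = 20.9
  Applied module 79 × 0.15 = 11.85
Sum = 80.58
80.58 is ≥ 63 and < 88 → Silver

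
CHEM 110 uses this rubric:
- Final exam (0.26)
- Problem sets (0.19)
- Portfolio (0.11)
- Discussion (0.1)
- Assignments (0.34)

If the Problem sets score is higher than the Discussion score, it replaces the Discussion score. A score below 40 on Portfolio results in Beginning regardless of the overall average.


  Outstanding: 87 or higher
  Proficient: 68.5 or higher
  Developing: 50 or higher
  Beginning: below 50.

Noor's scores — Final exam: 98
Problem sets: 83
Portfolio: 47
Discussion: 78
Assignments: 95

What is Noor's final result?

Outstanding

Problem sets (83) > Discussion (78), so Discussion counts as 83.
Portfolio score 47 ≥ 40: minimum met.
Weighted total:
  Final exam 98 × 0.26 = 25.48
  Problem sets 83 × 0.19 = 15.77
  Portfolio 47 × 0.11 = 5.17
  Discussion 83 × 0.1 = 8.3
  Assignments 95 × 0.34 = 32.3
Sum = 87.02
87.02 ≥ 87 → Outstanding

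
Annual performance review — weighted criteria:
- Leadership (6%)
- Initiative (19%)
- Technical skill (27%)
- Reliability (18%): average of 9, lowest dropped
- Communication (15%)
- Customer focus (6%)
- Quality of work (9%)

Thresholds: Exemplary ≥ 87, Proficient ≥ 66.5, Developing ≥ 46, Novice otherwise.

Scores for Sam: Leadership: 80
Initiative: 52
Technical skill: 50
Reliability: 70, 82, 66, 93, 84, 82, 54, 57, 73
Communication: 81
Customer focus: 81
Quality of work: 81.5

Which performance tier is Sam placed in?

Reliability: drop 54 → average of remaining 8 = 607/8 = 75.875
Weighted total:
  Leadership 80 × 0.06 = 4.8
  Initiative 52 × 0.19 = 9.88
  Technical skill 50 × 0.27 = 13.5
  Reliability 75.875 × 0.18 = 13.6575
  Communication 81 × 0.15 = 12.15
  Customer focus 81 × 0.06 = 4.86
  Quality of work 81.5 × 0.09 = 7.335
Sum = 66.1825
66.1825 is ≥ 46 and < 66.5 → Developing

Developing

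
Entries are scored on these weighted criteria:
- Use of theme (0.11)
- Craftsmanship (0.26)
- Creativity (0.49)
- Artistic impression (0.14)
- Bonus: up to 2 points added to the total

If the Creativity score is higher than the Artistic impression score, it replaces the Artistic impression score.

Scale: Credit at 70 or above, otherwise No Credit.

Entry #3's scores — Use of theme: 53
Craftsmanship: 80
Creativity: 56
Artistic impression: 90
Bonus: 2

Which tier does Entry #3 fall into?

No Credit

Creativity (56) ≤ Artistic impression (90), so Artistic impression stays at 90.
Weighted total:
  Use of theme 53 × 0.11 = 5.83
  Craftsmanship 80 × 0.26 = 20.8
  Creativity 56 × 0.49 = 27.44
  Artistic impression 90 × 0.14 = 12.6
Sum = 66.67
Bonus: 66.67 + 2 = 68.67
68.67 < 70 → No Credit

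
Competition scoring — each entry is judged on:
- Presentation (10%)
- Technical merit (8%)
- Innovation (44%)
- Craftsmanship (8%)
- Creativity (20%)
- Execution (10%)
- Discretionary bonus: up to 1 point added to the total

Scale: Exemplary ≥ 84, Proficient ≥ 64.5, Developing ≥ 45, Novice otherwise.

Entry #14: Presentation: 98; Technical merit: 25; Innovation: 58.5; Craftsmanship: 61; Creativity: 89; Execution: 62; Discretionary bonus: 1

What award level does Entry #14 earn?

Weighted total:
  Presentation 98 × 0.1 = 9.8
  Technical merit 25 × 0.08 = 2
  Innovation 58.5 × 0.44 = 25.74
  Craftsmanship 61 × 0.08 = 4.88
  Creativity 89 × 0.2 = 17.8
  Execution 62 × 0.1 = 6.2
Sum = 66.42
Discretionary bonus: 66.42 + 1 = 67.42
67.42 is ≥ 64.5 and < 84 → Proficient

Proficient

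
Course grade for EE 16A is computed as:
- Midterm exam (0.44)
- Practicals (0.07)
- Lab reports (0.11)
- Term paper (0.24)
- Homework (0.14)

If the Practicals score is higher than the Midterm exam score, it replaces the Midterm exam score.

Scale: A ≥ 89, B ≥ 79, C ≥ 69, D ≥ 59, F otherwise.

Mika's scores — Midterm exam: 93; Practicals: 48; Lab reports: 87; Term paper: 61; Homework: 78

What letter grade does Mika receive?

Practicals (48) ≤ Midterm exam (93), so Midterm exam stays at 93.
Weighted total:
  Midterm exam 93 × 0.44 = 40.92
  Practicals 48 × 0.07 = 3.36
  Lab reports 87 × 0.11 = 9.57
  Term paper 61 × 0.24 = 14.64
  Homework 78 × 0.14 = 10.92
Sum = 79.41
79.41 is ≥ 79 and < 89 → B

B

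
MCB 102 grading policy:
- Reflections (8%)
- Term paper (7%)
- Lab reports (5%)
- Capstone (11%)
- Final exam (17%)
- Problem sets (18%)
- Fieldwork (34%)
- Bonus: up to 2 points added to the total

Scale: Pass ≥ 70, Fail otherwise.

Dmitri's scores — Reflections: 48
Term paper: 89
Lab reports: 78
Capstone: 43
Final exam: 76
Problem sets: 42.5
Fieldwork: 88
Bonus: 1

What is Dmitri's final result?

Weighted total:
  Reflections 48 × 0.08 = 3.84
  Term paper 89 × 0.07 = 6.23
  Lab reports 78 × 0.05 = 3.9
  Capstone 43 × 0.11 = 4.73
  Final exam 76 × 0.17 = 12.92
  Problem sets 42.5 × 0.18 = 7.65
  Fieldwork 88 × 0.34 = 29.92
Sum = 69.19
Bonus: 69.19 + 1 = 70.19
70.19 ≥ 70 → Pass

Pass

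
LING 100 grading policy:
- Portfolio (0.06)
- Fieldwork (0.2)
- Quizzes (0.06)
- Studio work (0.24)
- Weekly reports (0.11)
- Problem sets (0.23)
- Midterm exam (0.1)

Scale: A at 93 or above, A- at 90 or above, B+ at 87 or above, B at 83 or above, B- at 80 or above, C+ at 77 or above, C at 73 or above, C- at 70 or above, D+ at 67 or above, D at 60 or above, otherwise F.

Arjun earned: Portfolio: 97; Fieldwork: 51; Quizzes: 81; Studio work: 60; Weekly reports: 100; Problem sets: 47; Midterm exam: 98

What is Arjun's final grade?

D

Weighted total:
  Portfolio 97 × 0.06 = 5.82
  Fieldwork 51 × 0.2 = 10.2
  Quizzes 81 × 0.06 = 4.86
  Studio work 60 × 0.24 = 14.4
  Weekly reports 100 × 0.11 = 11
  Problem sets 47 × 0.23 = 10.81
  Midterm exam 98 × 0.1 = 9.8
Sum = 66.89
66.89 is ≥ 60 and < 67 → D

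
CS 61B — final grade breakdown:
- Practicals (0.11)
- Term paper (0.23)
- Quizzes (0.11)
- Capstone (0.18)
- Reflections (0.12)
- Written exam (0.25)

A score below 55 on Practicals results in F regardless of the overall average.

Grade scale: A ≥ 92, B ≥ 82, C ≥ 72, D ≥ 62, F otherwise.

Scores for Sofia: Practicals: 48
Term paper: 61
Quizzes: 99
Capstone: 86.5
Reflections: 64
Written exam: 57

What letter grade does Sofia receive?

F

Practicals score 48 < 55: minimum not met.
Weighted total:
  Practicals 48 × 0.11 = 5.28
  Term paper 61 × 0.23 = 14.03
  Quizzes 99 × 0.11 = 10.89
  Capstone 86.5 × 0.18 = 15.57
  Reflections 64 × 0.12 = 7.68
  Written exam 57 × 0.25 = 14.25
Sum = 67.7
Because the Practicals minimum was not met, the result is F.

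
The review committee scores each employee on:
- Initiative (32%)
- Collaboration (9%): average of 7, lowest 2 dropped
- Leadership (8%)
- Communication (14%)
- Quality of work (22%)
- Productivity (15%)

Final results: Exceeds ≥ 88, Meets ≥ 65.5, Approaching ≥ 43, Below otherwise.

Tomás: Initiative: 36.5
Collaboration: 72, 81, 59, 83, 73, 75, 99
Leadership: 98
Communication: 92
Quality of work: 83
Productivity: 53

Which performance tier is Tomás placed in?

Meets

Collaboration: drop 59, 72 → average of remaining 5 = 411/5 = 82.2
Weighted total:
  Initiative 36.5 × 0.32 = 11.68
  Collaboration 82.2 × 0.09 = 7.398
  Leadership 98 × 0.08 = 7.84
  Communication 92 × 0.14 = 12.88
  Quality of work 83 × 0.22 = 18.26
  Productivity 53 × 0.15 = 7.95
Sum = 66.008
66.008 is ≥ 65.5 and < 88 → Meets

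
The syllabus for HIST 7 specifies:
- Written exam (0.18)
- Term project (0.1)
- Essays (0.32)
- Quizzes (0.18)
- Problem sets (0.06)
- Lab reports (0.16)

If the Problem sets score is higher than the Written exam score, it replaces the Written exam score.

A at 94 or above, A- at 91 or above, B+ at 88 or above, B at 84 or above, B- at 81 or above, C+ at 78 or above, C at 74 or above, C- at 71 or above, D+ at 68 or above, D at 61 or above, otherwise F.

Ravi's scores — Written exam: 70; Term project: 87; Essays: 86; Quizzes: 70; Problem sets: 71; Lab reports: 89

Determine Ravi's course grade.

C+

Problem sets (71) > Written exam (70), so Written exam counts as 71.
Weighted total:
  Written exam 71 × 0.18 = 12.78
  Term project 87 × 0.1 = 8.7
  Essays 86 × 0.32 = 27.52
  Quizzes 70 × 0.18 = 12.6
  Problem sets 71 × 0.06 = 4.26
  Lab reports 89 × 0.16 = 14.24
Sum = 80.1
80.1 is ≥ 78 and < 81 → C+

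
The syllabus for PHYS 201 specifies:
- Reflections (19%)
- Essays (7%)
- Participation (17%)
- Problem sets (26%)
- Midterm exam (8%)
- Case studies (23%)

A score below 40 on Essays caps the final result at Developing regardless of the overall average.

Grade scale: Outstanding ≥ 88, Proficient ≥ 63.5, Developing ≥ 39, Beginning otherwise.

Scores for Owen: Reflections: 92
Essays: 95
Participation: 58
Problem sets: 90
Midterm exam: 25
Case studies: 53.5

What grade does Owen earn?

Essays score 95 ≥ 40: minimum met.
Weighted total:
  Reflections 92 × 0.19 = 17.48
  Essays 95 × 0.07 = 6.65
  Participation 58 × 0.17 = 9.86
  Problem sets 90 × 0.26 = 23.4
  Midterm exam 25 × 0.08 = 2
  Case studies 53.5 × 0.23 = 12.305
Sum = 71.695
71.695 is ≥ 63.5 and < 88 → Proficient

Proficient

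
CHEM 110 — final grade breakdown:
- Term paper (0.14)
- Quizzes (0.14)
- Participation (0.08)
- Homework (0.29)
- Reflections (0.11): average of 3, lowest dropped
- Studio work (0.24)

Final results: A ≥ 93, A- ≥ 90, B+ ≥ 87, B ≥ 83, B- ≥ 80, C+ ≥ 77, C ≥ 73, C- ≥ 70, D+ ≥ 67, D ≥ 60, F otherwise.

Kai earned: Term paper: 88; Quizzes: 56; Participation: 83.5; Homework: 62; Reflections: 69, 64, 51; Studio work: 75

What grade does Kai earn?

C-

Reflections: drop 51 → average of remaining 2 = 133/2 = 66.5
Weighted total:
  Term paper 88 × 0.14 = 12.32
  Quizzes 56 × 0.14 = 7.84
  Participation 83.5 × 0.08 = 6.68
  Homework 62 × 0.29 = 17.98
  Reflections 66.5 × 0.11 = 7.315
  Studio work 75 × 0.24 = 18
Sum = 70.135
70.135 is ≥ 70 and < 73 → C-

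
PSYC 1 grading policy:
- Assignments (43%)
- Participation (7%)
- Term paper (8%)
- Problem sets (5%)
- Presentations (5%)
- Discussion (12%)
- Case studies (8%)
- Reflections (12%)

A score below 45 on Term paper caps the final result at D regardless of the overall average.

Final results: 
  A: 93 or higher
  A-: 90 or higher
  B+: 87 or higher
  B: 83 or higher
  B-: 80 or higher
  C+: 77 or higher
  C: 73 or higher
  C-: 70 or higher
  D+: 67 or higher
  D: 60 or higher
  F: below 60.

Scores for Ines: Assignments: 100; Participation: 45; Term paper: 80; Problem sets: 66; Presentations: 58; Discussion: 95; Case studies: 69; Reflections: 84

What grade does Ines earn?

Term paper score 80 ≥ 45: minimum met.
Weighted total:
  Assignments 100 × 0.43 = 43
  Participation 45 × 0.07 = 3.15
  Term paper 80 × 0.08 = 6.4
  Problem sets 66 × 0.05 = 3.3
  Presentations 58 × 0.05 = 2.9
  Discussion 95 × 0.12 = 11.4
  Case studies 69 × 0.08 = 5.52
  Reflections 84 × 0.12 = 10.08
Sum = 85.75
85.75 is ≥ 83 and < 87 → B

B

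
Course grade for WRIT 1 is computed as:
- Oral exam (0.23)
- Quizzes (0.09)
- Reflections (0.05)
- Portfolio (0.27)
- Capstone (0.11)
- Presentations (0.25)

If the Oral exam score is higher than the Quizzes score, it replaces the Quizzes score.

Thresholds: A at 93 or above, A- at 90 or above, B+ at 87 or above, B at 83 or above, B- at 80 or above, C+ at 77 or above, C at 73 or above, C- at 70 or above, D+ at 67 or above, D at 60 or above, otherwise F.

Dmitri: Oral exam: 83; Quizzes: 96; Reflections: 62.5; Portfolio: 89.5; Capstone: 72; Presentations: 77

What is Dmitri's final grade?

B-

Oral exam (83) ≤ Quizzes (96), so Quizzes stays at 96.
Weighted total:
  Oral exam 83 × 0.23 = 19.09
  Quizzes 96 × 0.09 = 8.64
  Reflections 62.5 × 0.05 = 3.125
  Portfolio 89.5 × 0.27 = 24.165
  Capstone 72 × 0.11 = 7.92
  Presentations 77 × 0.25 = 19.25
Sum = 82.19
82.19 is ≥ 80 and < 83 → B-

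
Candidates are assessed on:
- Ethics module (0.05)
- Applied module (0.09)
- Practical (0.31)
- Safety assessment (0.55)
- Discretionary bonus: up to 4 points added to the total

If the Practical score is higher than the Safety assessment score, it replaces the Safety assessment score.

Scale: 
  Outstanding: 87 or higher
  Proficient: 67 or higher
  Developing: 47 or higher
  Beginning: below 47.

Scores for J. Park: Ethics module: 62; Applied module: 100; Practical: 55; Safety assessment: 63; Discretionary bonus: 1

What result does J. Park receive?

Practical (55) ≤ Safety assessment (63), so Safety assessment stays at 63.
Weighted total:
  Ethics module 62 × 0.05 = 3.1
  Applied module 100 × 0.09 = 9
  Practical 55 × 0.31 = 17.05
  Safety assessment 63 × 0.55 = 34.65
Sum = 63.8
Discretionary bonus: 63.8 + 1 = 64.8
64.8 is ≥ 47 and < 67 → Developing

Developing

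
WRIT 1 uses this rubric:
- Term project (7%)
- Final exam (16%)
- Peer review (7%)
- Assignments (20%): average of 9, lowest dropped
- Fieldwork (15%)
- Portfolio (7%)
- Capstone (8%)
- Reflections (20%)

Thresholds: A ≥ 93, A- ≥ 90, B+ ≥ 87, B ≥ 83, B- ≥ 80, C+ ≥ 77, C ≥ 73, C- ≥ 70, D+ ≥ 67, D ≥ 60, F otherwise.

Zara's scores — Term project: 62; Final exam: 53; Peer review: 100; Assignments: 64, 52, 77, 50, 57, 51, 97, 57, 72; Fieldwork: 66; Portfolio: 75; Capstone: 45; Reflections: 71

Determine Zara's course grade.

D

Assignments: drop 50 → average of remaining 8 = 527/8 = 65.875
Weighted total:
  Term project 62 × 0.07 = 4.34
  Final exam 53 × 0.16 = 8.48
  Peer review 100 × 0.07 = 7
  Assignments 65.875 × 0.2 = 13.175
  Fieldwork 66 × 0.15 = 9.9
  Portfolio 75 × 0.07 = 5.25
  Capstone 45 × 0.08 = 3.6
  Reflections 71 × 0.2 = 14.2
Sum = 65.945
65.945 is ≥ 60 and < 67 → D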